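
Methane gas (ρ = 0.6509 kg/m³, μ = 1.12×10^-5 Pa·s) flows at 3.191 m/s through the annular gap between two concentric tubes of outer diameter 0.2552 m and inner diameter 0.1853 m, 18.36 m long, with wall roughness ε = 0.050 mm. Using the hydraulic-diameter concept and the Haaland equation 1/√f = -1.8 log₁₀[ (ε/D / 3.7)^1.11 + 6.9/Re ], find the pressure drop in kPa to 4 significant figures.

ΔP ≈ 0.02597 kPa

Hydraulic diameter D_h = 4A/P = D_o - D_i = 0.2552 - 0.1853 = 0.0699 m.
Re = ρVD_h/μ = 0.6509·3.191·0.0699/1.12e-05 = 1.296e+04.
ε/D_h = 5e-05/0.0699 = 0.000715; Haaland gives 1/√f = -1.8 log₁₀[7.55e-05+0.000532] = 5.789, so f = 0.02984.
ΔP = f(L/D_h)(ρV²/2) = 0.02984·18.36/0.0699·3.314 = 25.97 Pa.
ΔP = 0.02597 kPa.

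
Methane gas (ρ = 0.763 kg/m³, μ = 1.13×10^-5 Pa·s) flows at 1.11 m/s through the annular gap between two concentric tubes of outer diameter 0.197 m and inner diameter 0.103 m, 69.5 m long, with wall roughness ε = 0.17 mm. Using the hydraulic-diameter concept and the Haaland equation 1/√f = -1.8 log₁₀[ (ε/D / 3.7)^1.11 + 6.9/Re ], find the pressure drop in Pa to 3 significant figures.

Hydraulic diameter D_h = 4A/P = D_o - D_i = 0.197 - 0.103 = 0.094 m.
Re = ρVD_h/μ = 0.763·1.11·0.094/1.13e-05 = 7045.
ε/D_h = 0.00017/0.094 = 0.00181; Haaland gives 1/√f = -1.8 log₁₀[0.000211+0.000979] = 5.264, so f = 0.03609.
ΔP = f(L/D_h)(ρV²/2) = 0.03609·69.5/0.094·0.47 = 12.54 Pa.

ΔP ≈ 12.5 Pa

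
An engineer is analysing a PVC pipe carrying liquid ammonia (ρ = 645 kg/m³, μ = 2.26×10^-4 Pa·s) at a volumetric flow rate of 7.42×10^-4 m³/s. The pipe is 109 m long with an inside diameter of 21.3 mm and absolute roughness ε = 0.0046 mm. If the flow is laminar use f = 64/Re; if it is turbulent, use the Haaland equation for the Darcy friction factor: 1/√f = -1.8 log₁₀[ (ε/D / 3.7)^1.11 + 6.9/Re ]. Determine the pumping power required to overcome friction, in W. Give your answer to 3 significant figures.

Cross-sectional area A = πD²/4 = π(0.0213)²/4 = 0.0003563 m²; mean velocity V = Q/A = 0.000742/0.0003563 = 2.082 m/s.
Reynolds number Re = ρVD/μ = 645 · 2.082 · 0.0213 / 0.000226 = 1.266e+05.
Re > 4000 → turbulent. Relative roughness ε/D = 4.6e-06/0.0213 = 0.000216. Haaland: 1/√f = -1.8 log₁₀[(0.000216/3.7)^1.11 + 6.9/1.266e+05] = -1.8 log₁₀[2e-05 + 5.45e-05] = 7.43, so f = 0.01811.
Darcy-Weisbach: ΔP = f(L/D)(ρV²/2) = 0.01811·(109/0.0213)·(645·2.082²/2) = 0.01811·5117·1398 = 1.296e+05 Pa.
Pumping power P = QΔP = 0.000742·1.296e+05 = 96.18 W = 96.2 W.

P ≈ 96.2 W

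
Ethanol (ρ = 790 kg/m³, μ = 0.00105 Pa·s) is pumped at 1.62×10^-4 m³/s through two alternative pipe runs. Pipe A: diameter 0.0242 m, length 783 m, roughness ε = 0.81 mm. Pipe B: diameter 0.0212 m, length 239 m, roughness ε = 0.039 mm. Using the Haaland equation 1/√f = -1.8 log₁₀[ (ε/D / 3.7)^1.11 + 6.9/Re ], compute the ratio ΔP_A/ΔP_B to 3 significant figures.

Pipe A: V = Q/A = 0.000162/0.00046 = 0.3522 m/s; Re = 6413; ε/D = 0.0335; Haaland → f = 0.06439; ΔP_A = f(L/D)(ρV²/2) = 1.021e+05 Pa.
Pipe B: V = Q/A = 0.000162/0.000353 = 0.4589 m/s; Re = 7320; ε/D = 0.00184; Haaland → f = 0.0358; ΔP_B = f(L/D)(ρV²/2) = 3.357e+04 Pa.
ΔP_A/ΔP_B = 1.021e+05/3.357e+04 = 3.04.

ΔP_A/ΔP_B ≈ 3.04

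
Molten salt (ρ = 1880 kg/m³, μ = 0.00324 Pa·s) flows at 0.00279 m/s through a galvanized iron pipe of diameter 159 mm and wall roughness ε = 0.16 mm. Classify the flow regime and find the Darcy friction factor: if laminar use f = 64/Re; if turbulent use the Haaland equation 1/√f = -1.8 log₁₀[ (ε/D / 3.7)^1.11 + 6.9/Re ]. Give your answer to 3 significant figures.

f ≈ 0.249

Re = ρVD/μ = 1880·0.00279·0.159/0.00324 = 257.4.
Re < 2300 → laminar, so f = 64/Re = 0.2486 (roughness is irrelevant in laminar flow).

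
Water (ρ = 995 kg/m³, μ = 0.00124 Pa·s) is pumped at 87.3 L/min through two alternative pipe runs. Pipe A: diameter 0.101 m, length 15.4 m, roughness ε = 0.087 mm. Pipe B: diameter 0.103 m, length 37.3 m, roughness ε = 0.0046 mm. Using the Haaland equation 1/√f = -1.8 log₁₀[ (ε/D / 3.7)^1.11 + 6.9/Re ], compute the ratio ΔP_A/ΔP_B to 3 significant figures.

Pipe A: V = Q/A = 0.001455/0.008012 = 0.1816 m/s; Re = 1.472e+04; ε/D = 0.000861; Haaland → f = 0.02921; ΔP_A = f(L/D)(ρV²/2) = 73.08 Pa.
Pipe B: V = Q/A = 0.001455/0.008332 = 0.1746 m/s; Re = 1.443e+04; ε/D = 4.47e-05; Haaland → f = 0.02805; ΔP_B = f(L/D)(ρV²/2) = 154.1 Pa.
ΔP_A/ΔP_B = 73.08/154.1 = 0.474.

ΔP_A/ΔP_B ≈ 0.474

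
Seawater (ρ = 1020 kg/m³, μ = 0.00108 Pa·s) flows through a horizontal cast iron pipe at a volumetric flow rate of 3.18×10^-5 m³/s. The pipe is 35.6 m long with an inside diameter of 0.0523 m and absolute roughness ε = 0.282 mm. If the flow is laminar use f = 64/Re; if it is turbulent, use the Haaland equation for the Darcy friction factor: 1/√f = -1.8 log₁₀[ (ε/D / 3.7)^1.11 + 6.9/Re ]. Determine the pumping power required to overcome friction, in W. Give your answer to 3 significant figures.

P ≈ 2.12×10^-4 W

Cross-sectional area A = πD²/4 = π(0.0523)²/4 = 0.002148 m²; mean velocity V = Q/A = 3.18e-05/0.002148 = 0.0148 m/s.
Reynolds number Re = ρVD/μ = 1020 · 0.0148 · 0.0523 / 0.00108 = 731.2.
Re < 2300 → laminar flow, so f = 64/Re = 64/731.2 = 0.08753 (the turbulent correlation is not needed).
Darcy-Weisbach: ΔP = f(L/D)(ρV²/2) = 0.08753·(35.6/0.0523)·(1020·0.0148²/2) = 0.08753·680.7·0.1117 = 6.658 Pa.
Pumping power P = QΔP = 3.18e-05·6.658 = 2.117×10^-4 W = 2.12×10^-4 W.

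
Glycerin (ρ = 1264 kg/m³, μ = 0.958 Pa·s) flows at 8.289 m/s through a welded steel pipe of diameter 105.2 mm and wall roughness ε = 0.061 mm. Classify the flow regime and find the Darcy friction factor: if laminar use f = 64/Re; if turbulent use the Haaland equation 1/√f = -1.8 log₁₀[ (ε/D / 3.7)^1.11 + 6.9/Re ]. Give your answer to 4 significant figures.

f ≈ 0.05563

Re = ρVD/μ = 1264·8.289·0.1052/0.958 = 1151.
Re < 2300 → laminar, so f = 64/Re = 0.05563 (roughness is irrelevant in laminar flow).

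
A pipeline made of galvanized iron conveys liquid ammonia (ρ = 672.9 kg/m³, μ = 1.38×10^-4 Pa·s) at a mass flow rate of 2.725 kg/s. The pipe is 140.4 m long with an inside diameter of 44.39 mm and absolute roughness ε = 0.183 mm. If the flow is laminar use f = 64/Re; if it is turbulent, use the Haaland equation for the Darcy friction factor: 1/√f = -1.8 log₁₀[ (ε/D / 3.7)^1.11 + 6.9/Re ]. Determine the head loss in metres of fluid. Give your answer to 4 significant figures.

h_f ≈ 31.90 m

A = πD²/4 = π(0.04439)²/4 = 0.001548 m²; mean velocity V = ṁ/(ρA) = 2.725/(672.9 · 0.001548) = 2.617 m/s.
Reynolds number Re = ρVD/μ = 672.9 · 2.617 · 0.04439 / 0.000138 = 5.664e+05.
Re > 4000 → turbulent. Relative roughness ε/D = 0.000183/0.04439 = 0.00412. Haaland: 1/√f = -1.8 log₁₀[(0.00412/3.7)^1.11 + 6.9/5.664e+05] = -1.8 log₁₀[0.000527 + 1.22e-05] = 5.882, so f = 0.0289.
Darcy-Weisbach: ΔP = f(L/D)(ρV²/2) = 0.0289·(140.4/0.04439)·(672.9·2.617²/2) = 0.0289·3163·2304 = 2.106e+05 Pa.
Head loss h_f = ΔP/(ρg) = 2.106e+05/(672.9·9.81) = 31.90 m.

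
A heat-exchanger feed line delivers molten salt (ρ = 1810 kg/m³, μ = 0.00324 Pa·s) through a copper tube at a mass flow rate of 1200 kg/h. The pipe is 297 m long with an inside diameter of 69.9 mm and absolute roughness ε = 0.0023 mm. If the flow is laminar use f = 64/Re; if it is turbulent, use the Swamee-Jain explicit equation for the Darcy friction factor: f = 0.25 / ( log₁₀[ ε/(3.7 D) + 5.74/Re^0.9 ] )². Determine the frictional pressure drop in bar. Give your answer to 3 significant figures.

ΔP ≈ 0.00302 bar

ṁ = 1200 kg/h = 1200/3600 = 0.3333 kg/s.
A = πD²/4 = π(0.0699)²/4 = 0.003837 m²; mean velocity V = ṁ/(ρA) = 0.3333/(1810 · 0.003837) = 0.04799 m/s.
Reynolds number Re = ρVD/μ = 1810 · 0.04799 · 0.0699 / 0.00324 = 1874.
Re < 2300 → laminar flow, so f = 64/Re = 64/1874 = 0.03415 (the turbulent correlation is not needed).
Darcy-Weisbach: ΔP = f(L/D)(ρV²/2) = 0.03415·(297/0.0699)·(1810·0.04799²/2) = 0.03415·4249·2.084 = 302.4 Pa.
ΔP = 302.4 Pa = 0.00302 bar.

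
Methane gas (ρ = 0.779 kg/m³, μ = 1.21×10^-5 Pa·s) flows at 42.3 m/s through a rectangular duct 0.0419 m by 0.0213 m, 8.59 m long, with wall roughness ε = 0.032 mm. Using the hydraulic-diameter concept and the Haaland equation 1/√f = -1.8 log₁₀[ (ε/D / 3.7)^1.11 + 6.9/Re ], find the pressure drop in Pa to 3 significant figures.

ΔP ≈ 4870 Pa

Hydraulic diameter D_h = 4A/P = 4·(0.0419·0.0213)/(2·(0.0419+0.0213)) = 0.00357/0.1264 = 0.02824 m.
Re = ρVD_h/μ = 0.779·42.3·0.02824/1.21e-05 = 7.691e+04.
ε/D_h = 3.2e-05/0.02824 = 0.00113; Haaland gives 1/√f = -1.8 log₁₀[0.000126+8.97e-05] = 6.6, so f = 0.02296.
ΔP = f(L/D_h)(ρV²/2) = 0.02296·8.59/0.02824·696.9 = 4866 Pa.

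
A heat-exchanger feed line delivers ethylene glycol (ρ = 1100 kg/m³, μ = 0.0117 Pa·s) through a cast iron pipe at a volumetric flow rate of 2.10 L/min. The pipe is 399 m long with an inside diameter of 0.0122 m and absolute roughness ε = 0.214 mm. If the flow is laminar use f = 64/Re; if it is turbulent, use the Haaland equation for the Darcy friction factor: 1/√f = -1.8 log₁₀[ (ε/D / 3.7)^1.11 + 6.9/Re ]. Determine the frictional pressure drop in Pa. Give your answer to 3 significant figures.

ΔP ≈ 301000 Pa

Q = 2.10 L/min = 2.10/60000 = 3.5e-05 m³/s.
Cross-sectional area A = πD²/4 = π(0.0122)²/4 = 0.0001169 m²; mean velocity V = Q/A = 3.5e-05/0.0001169 = 0.2994 m/s.
Reynolds number Re = ρVD/μ = 1100 · 0.2994 · 0.0122 / 0.0117 = 343.4.
Re < 2300 → laminar flow, so f = 64/Re = 64/343.4 = 0.1864 (the turbulent correlation is not needed).
Darcy-Weisbach: ΔP = f(L/D)(ρV²/2) = 0.1864·(399/0.0122)·(1100·0.2994²/2) = 0.1864·3.27e+04·49.3 = 3.005e+05 Pa.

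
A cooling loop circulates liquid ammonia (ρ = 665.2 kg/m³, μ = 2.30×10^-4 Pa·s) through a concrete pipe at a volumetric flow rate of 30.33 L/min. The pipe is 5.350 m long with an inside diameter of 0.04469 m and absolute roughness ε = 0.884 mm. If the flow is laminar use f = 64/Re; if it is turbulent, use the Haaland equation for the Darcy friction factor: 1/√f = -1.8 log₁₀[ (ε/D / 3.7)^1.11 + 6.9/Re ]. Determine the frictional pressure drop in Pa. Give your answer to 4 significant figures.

ΔP ≈ 204.4 Pa

Q = 30.33 L/min = 30.33/60000 = 0.0005055 m³/s.
Cross-sectional area A = πD²/4 = π(0.04469)²/4 = 0.001569 m²; mean velocity V = Q/A = 0.0005055/0.001569 = 0.3223 m/s.
Reynolds number Re = ρVD/μ = 665.2 · 0.3223 · 0.04469 / 0.00023 = 4.165e+04.
Re > 4000 → turbulent. Relative roughness ε/D = 0.000884/0.04469 = 0.0198. Haaland: 1/√f = -1.8 log₁₀[(0.0198/3.7)^1.11 + 6.9/4.165e+04] = -1.8 log₁₀[0.00301 + 0.000166] = 4.497, so f = 0.04944.
Darcy-Weisbach: ΔP = f(L/D)(ρV²/2) = 0.04944·(5.35/0.04469)·(665.2·0.3223²/2) = 0.04944·119.7·34.54 = 204.4 Pa.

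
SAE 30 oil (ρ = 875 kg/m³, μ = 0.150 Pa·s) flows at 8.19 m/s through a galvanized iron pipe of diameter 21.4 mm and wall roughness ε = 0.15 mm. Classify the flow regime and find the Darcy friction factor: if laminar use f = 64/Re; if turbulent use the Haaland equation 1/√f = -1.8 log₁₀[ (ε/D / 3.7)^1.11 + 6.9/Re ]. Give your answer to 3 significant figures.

Re = ρVD/μ = 875·8.19·0.0214/0.15 = 1022.
Re < 2300 → laminar, so f = 64/Re = 0.0626 (roughness is irrelevant in laminar flow).

f ≈ 0.0626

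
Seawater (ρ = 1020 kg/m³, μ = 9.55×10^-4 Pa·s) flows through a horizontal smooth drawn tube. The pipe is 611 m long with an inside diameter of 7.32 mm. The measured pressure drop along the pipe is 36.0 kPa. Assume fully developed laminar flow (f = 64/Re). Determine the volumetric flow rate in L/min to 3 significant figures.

Q ≈ 0.261 L/min

For laminar flow, f = 64/Re with Re = ρVD/μ, so Darcy-Weisbach reduces to ΔP = 32μLV/D². Solving for V: V = ΔP·D²/(32μL) = 3.6e+04·(0.00732)²/(32·0.000955·611) = 0.1033 m/s.
Check: Re = ρVD/μ = 1020·0.1033·0.00732/0.000955 = 807.7 < 2300, so the laminar assumption holds.
Q = V·A = 0.1033·(π/4·0.00732²) = 4.348e-06 m³/s = 0.261 L/min.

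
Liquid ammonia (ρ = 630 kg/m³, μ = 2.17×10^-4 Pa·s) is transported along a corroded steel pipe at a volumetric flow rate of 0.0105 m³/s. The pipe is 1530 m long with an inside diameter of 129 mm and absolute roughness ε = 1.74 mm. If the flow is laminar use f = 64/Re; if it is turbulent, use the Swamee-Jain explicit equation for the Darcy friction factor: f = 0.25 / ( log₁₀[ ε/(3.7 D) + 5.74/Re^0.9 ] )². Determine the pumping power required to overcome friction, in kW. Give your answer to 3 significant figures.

P ≈ 1.07 kW

Cross-sectional area A = πD²/4 = π(0.129)²/4 = 0.01307 m²; mean velocity V = Q/A = 0.0105/0.01307 = 0.8034 m/s.
Reynolds number Re = ρVD/μ = 630 · 0.8034 · 0.129 / 0.000217 = 3.009e+05.
Re > 4000 → turbulent. Relative roughness ε/D = 0.00174/0.129 = 0.0135. Swamee-Jain: f = 0.25/(log₁₀[0.0135/3.7 + 5.74/3.009e+05^0.9])² = 0.25/(log₁₀[0.00365 + 6.74e-05])² = 0.25/(-2.43)² = 0.04233.
Darcy-Weisbach: ΔP = f(L/D)(ρV²/2) = 0.04233·(1530/0.129)·(630·0.8034²/2) = 0.04233·1.186e+04·203.3 = 1.021e+05 Pa.
Pumping power P = QΔP = 0.0105·1.021e+05 = 1072 W = 1.07 kW.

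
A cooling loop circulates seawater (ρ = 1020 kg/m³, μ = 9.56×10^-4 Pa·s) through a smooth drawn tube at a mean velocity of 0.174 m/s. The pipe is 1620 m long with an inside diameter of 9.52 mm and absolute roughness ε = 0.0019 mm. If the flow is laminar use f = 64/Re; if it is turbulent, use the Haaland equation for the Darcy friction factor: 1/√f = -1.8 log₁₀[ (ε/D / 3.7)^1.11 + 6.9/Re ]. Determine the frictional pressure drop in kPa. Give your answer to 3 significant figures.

ΔP ≈ 95.1 kPa

Reynolds number Re = ρVD/μ = 1020 · 0.174 · 0.00952 / 0.000956 = 1767.
Re < 2300 → laminar flow, so f = 64/Re = 64/1767 = 0.03621 (the turbulent correlation is not needed).
Darcy-Weisbach: ΔP = f(L/D)(ρV²/2) = 0.03621·(1620/0.00952)·(1020·0.174²/2) = 0.03621·1.702e+05·15.44 = 9.515e+04 Pa.
ΔP = 9.515e+04 Pa = 95.1 kPa.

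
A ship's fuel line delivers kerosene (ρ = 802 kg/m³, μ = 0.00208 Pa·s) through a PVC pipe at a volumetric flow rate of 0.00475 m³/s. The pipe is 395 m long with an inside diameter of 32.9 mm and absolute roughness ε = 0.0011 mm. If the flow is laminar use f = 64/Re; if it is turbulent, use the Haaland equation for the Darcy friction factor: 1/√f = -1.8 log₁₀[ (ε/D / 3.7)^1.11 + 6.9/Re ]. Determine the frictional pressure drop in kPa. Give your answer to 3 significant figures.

Cross-sectional area A = πD²/4 = π(0.0329)²/4 = 0.0008501 m²; mean velocity V = Q/A = 0.00475/0.0008501 = 5.587 m/s.
Reynolds number Re = ρVD/μ = 802 · 5.587 · 0.0329 / 0.00208 = 7.088e+04.
Re > 4000 → turbulent. Relative roughness ε/D = 1.1e-06/0.0329 = 3.34e-05. Haaland: 1/√f = -1.8 log₁₀[(3.34e-05/3.7)^1.11 + 6.9/7.088e+04] = -1.8 log₁₀[2.52e-06 + 9.73e-05] = 7.201, so f = 0.01928.
Darcy-Weisbach: ΔP = f(L/D)(ρV²/2) = 0.01928·(395/0.0329)·(802·5.587²/2) = 0.01928·1.201e+04·1.252e+04 = 2.899e+06 Pa.
ΔP = 2.899e+06 Pa = 2900 kPa.

ΔP ≈ 2900 kPa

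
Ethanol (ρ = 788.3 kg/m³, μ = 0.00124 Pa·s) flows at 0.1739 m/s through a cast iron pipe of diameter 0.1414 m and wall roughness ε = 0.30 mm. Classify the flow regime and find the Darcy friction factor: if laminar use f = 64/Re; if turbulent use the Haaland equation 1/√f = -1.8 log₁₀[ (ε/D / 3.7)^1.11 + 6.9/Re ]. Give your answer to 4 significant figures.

Re = ρVD/μ = 788.3·0.1739·0.1414/0.00124 = 1.563e+04.
Re > 4000 → turbulent. ε/D = 0.0003/0.1414 = 0.00212; Haaland: 1/√f = -1.8 log₁₀[0.000252 + 0.000441] = 5.686, so f = 0.03093.

f ≈ 0.03093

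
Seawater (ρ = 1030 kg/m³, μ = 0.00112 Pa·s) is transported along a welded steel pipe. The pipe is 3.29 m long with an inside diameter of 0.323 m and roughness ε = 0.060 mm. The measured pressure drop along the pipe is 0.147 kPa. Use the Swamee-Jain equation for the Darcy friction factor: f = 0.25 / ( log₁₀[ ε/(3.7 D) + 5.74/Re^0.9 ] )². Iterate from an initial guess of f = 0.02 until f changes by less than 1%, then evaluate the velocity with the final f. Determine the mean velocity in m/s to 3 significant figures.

V ≈ 1.34 m/s

Rearranging Darcy-Weisbach: V = √(2·ΔP·D/(f·L·ρ)). With ε/D = 6e-05/0.323 = 0.000186, iterate starting from f = 0.02:
  f = 0.02 → V = √(2·147·0.323/(0.02·3.29·1030)) = 1.184 m/s; Re = ρVD/μ = 3.516e+05; f → 0.01591
  f = 0.01591 → V = 1.327 m/s; Re = 3.942e+05; f → 0.01573
  f = 0.01573 → V = 1.335 m/s; Re = 3.965e+05; f → 0.01572
Converged (Δf/f < 1%). With the final f = 0.01572: V = √(2·147·0.323/(0.01572·3.29·1030)) = 1.335 m/s.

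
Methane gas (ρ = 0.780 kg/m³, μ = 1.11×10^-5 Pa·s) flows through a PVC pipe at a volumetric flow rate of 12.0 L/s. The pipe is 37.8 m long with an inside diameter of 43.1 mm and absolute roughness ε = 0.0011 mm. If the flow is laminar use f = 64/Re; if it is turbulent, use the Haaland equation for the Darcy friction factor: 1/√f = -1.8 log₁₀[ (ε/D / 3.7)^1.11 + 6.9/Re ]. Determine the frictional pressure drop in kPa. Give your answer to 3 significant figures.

ΔP ≈ 0.565 kPa

Q = 12.0 L/s = 12.0/1000 = 0.012 m³/s.
Cross-sectional area A = πD²/4 = π(0.0431)²/4 = 0.001459 m²; mean velocity V = Q/A = 0.012/0.001459 = 8.225 m/s.
Reynolds number Re = ρVD/μ = 0.78 · 8.225 · 0.0431 / 1.11e-05 = 2.491e+04.
Re > 4000 → turbulent. Relative roughness ε/D = 1.1e-06/0.0431 = 2.55e-05. Haaland: 1/√f = -1.8 log₁₀[(2.55e-05/3.7)^1.11 + 6.9/2.491e+04] = -1.8 log₁₀[1.87e-06 + 0.000277] = 6.398, so f = 0.02443.
Darcy-Weisbach: ΔP = f(L/D)(ρV²/2) = 0.02443·(37.8/0.0431)·(0.78·8.225²/2) = 0.02443·877·26.38 = 565.2 Pa.
ΔP = 565.2 Pa = 0.565 kPa.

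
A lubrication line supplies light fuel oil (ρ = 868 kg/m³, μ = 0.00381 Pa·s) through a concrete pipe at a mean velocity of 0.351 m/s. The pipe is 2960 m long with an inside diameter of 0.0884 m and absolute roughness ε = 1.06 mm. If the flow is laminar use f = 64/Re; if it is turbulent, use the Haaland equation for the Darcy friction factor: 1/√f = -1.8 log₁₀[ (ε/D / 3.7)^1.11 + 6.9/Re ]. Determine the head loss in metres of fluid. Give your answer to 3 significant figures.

Reynolds number Re = ρVD/μ = 868 · 0.351 · 0.0884 / 0.00381 = 7069.
Re > 4000 → turbulent. Relative roughness ε/D = 0.00106/0.0884 = 0.012. Haaland: 1/√f = -1.8 log₁₀[(0.012/3.7)^1.11 + 6.9/7069] = -1.8 log₁₀[0.00173 + 0.000976] = 4.623, so f = 0.04679.
Darcy-Weisbach: ΔP = f(L/D)(ρV²/2) = 0.04679·(2960/0.0884)·(868·0.351²/2) = 0.04679·3.348e+04·53.47 = 8.376e+04 Pa.
Head loss h_f = ΔP/(ρg) = 8.376e+04/(868·9.81) = 9.84 m.

h_f ≈ 9.84 m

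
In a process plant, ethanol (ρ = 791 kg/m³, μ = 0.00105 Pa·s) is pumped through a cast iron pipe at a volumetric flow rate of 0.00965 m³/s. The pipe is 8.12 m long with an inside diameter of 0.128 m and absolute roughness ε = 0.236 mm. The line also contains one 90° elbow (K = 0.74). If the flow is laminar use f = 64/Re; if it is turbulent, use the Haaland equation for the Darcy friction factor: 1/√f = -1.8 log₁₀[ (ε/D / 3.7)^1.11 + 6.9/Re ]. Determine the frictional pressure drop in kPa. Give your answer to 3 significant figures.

Cross-sectional area A = πD²/4 = π(0.128)²/4 = 0.01287 m²; mean velocity V = Q/A = 0.00965/0.01287 = 0.7499 m/s.
Reynolds number Re = ρVD/μ = 791 · 0.7499 · 0.128 / 0.00105 = 7.231e+04.
Re > 4000 → turbulent. Relative roughness ε/D = 0.000236/0.128 = 0.00184. Haaland: 1/√f = -1.8 log₁₀[(0.00184/3.7)^1.11 + 6.9/7.231e+04] = -1.8 log₁₀[0.000216 + 9.54e-05] = 6.312, so f = 0.0251.
Total minor-loss coefficient ΣK = 1·0.74 = 0.74.
ΔP = [f·L/D + ΣK]·(ρV²/2) = [0.0251·8.12/0.128 + 0.74]·(791·0.7499²/2) = [1.592 + 0.74]·222.4 = 518.7 Pa.
ΔP = 518.7 Pa = 0.519 kPa.

ΔP ≈ 0.519 kPa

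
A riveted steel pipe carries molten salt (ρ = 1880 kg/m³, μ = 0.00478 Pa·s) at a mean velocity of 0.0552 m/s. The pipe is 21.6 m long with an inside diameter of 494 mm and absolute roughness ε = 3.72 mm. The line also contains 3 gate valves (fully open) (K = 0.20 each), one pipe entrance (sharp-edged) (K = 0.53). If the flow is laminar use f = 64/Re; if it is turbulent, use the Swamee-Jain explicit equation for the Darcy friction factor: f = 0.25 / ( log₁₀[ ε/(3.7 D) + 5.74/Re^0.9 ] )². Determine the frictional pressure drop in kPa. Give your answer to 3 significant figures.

Reynolds number Re = ρVD/μ = 1880 · 0.0552 · 0.494 / 0.00478 = 1.072e+04.
Re > 4000 → turbulent. Relative roughness ε/D = 0.00372/0.494 = 0.00753. Swamee-Jain: f = 0.25/(log₁₀[0.00753/3.7 + 5.74/1.072e+04^0.9])² = 0.25/(log₁₀[0.00204 + 0.00135])² = 0.25/(-2.47)² = 0.04098.
Total minor-loss coefficient ΣK = 3·0.2 + 1·0.53 = 1.13.
ΔP = [f·L/D + ΣK]·(ρV²/2) = [0.04098·21.6/0.494 + 1.13]·(1880·0.0552²/2) = [1.792 + 1.13]·2.864 = 8.369 Pa.
ΔP = 8.369 Pa = 0.00837 kPa.

ΔP ≈ 0.00837 kPa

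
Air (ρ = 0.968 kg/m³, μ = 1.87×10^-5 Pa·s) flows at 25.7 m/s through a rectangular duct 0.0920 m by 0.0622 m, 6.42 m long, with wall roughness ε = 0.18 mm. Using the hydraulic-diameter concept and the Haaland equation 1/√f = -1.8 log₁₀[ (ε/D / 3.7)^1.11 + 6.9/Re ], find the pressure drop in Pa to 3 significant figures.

ΔP ≈ 721 Pa

Hydraulic diameter D_h = 4A/P = 4·(0.092·0.0622)/(2·(0.092+0.0622)) = 0.02289/0.3084 = 0.07422 m.
Re = ρVD_h/μ = 0.968·25.7·0.07422/1.87e-05 = 9.874e+04.
ε/D_h = 0.00018/0.07422 = 0.00243; Haaland gives 1/√f = -1.8 log₁₀[0.000293+6.99e-05] = 6.193, so f = 0.02607.
ΔP = f(L/D_h)(ρV²/2) = 0.02607·6.42/0.07422·319.7 = 720.9 Pa.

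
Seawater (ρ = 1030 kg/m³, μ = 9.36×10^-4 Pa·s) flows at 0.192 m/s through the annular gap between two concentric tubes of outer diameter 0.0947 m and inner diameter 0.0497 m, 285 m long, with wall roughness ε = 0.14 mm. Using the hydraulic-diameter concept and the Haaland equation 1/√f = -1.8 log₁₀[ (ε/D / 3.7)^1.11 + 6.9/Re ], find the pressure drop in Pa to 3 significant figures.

Hydraulic diameter D_h = 4A/P = D_o - D_i = 0.0947 - 0.0497 = 0.045 m.
Re = ρVD_h/μ = 1030·0.192·0.045/0.000936 = 9508.
ε/D_h = 0.00014/0.045 = 0.00311; Haaland gives 1/√f = -1.8 log₁₀[0.000386+0.000726] = 5.317, so f = 0.03537.
ΔP = f(L/D_h)(ρV²/2) = 0.03537·285/0.045·18.98 = 4253 Pa.

ΔP ≈ 4250 Pa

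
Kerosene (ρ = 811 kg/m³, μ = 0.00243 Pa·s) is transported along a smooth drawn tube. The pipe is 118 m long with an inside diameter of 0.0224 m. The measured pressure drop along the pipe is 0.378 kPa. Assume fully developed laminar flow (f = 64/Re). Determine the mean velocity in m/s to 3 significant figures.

For laminar flow, f = 64/Re with Re = ρVD/μ, so Darcy-Weisbach reduces to ΔP = 32μLV/D². Solving for V: V = ΔP·D²/(32μL) = 378·(0.0224)²/(32·0.00243·118) = 0.02067 m/s.
Check: Re = ρVD/μ = 811·0.02067·0.0224/0.00243 = 154.5 < 2300, so the laminar assumption holds.

V ≈ 0.0207 m/s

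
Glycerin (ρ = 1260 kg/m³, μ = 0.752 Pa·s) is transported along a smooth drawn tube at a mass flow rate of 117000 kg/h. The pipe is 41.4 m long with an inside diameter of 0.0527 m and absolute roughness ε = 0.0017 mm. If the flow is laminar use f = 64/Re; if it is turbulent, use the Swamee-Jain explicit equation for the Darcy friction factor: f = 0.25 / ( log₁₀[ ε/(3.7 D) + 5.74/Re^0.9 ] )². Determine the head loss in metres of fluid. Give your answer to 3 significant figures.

h_f ≈ 343 m

ṁ = 117000 kg/h = 117000/3600 = 32.5 kg/s.
A = πD²/4 = π(0.0527)²/4 = 0.002181 m²; mean velocity V = ṁ/(ρA) = 32.5/(1260 · 0.002181) = 11.83 m/s.
Reynolds number Re = ρVD/μ = 1260 · 11.83 · 0.0527 / 0.752 = 1044.
Re < 2300 → laminar flow, so f = 64/Re = 64/1044 = 0.06129 (the turbulent correlation is not needed).
Darcy-Weisbach: ΔP = f(L/D)(ρV²/2) = 0.06129·(41.4/0.0527)·(1260·11.83²/2) = 0.06129·785.6·8.809e+04 = 4.242e+06 Pa.
Head loss h_f = ΔP/(ρg) = 4.242e+06/(1260·9.81) = 343 m.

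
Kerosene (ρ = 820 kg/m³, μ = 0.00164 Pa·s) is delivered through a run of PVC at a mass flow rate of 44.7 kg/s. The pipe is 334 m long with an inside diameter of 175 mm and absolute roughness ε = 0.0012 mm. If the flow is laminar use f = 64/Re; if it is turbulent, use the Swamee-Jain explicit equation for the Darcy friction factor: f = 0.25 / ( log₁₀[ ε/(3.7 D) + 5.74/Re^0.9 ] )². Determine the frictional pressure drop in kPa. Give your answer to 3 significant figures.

ΔP ≈ 62.8 kPa

A = πD²/4 = π(0.175)²/4 = 0.02405 m²; mean velocity V = ṁ/(ρA) = 44.7/(820 · 0.02405) = 2.266 m/s.
Reynolds number Re = ρVD/μ = 820 · 2.266 · 0.175 / 0.00164 = 1.983e+05.
Re > 4000 → turbulent. Relative roughness ε/D = 1.2e-06/0.175 = 6.86e-06. Swamee-Jain: f = 0.25/(log₁₀[6.86e-06/3.7 + 5.74/1.983e+05^0.9])² = 0.25/(log₁₀[1.85e-06 + 9.8e-05])² = 0.25/(-4.001)² = 0.01562.
Darcy-Weisbach: ΔP = f(L/D)(ρV²/2) = 0.01562·(334/0.175)·(820·2.266²/2) = 0.01562·1909·2106 = 6.278e+04 Pa.
ΔP = 6.278e+04 Pa = 62.8 kPa.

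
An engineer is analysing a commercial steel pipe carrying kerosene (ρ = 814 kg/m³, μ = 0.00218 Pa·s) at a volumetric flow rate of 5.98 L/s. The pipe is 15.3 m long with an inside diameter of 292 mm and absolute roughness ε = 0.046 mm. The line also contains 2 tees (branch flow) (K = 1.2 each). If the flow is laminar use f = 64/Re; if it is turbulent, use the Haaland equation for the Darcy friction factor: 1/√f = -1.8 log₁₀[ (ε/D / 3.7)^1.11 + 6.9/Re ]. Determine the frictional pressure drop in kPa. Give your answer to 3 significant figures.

Q = 5.98 L/s = 5.98/1000 = 0.00598 m³/s.
Cross-sectional area A = πD²/4 = π(0.292)²/4 = 0.06697 m²; mean velocity V = Q/A = 0.00598/0.06697 = 0.0893 m/s.
Reynolds number Re = ρVD/μ = 814 · 0.0893 · 0.292 / 0.00218 = 9736.
Re > 4000 → turbulent. Relative roughness ε/D = 4.6e-05/0.292 = 0.000158. Haaland: 1/√f = -1.8 log₁₀[(0.000158/3.7)^1.11 + 6.9/9736] = -1.8 log₁₀[1.41e-05 + 0.000709] = 5.654, so f = 0.03128.
Total minor-loss coefficient ΣK = 2·1.2 = 2.4.
ΔP = [f·L/D + ΣK]·(ρV²/2) = [0.03128·15.3/0.292 + 2.4]·(814·0.0893²/2) = [1.639 + 2.4]·3.246 = 13.11 Pa.
ΔP = 13.11 Pa = 0.0131 kPa.

ΔP ≈ 0.0131 kPa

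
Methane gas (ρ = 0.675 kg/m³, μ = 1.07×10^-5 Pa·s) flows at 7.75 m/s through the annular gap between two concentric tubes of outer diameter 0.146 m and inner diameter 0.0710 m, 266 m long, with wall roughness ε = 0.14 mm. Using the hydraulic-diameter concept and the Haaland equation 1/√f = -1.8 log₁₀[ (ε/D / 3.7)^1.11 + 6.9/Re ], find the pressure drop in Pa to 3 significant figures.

ΔP ≈ 1930 Pa

Hydraulic diameter D_h = 4A/P = D_o - D_i = 0.146 - 0.071 = 0.075 m.
Re = ρVD_h/μ = 0.675·7.75·0.075/1.07e-05 = 3.667e+04.
ε/D_h = 0.00014/0.075 = 0.00187; Haaland gives 1/√f = -1.8 log₁₀[0.000219+0.000188] = 6.103, so f = 0.02685.
ΔP = f(L/D_h)(ρV²/2) = 0.02685·266/0.075·20.27 = 1930 Pa.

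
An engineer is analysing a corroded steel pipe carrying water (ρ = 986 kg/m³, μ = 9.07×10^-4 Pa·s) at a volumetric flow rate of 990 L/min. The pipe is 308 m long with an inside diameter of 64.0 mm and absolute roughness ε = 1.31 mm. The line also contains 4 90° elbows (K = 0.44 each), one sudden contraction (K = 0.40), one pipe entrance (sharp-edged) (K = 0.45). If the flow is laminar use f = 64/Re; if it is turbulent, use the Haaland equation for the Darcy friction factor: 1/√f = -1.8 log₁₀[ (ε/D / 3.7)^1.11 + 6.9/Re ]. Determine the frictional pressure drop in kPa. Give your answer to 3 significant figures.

ΔP ≈ 3110 kPa

Q = 990 L/min = 990/60000 = 0.0165 m³/s.
Cross-sectional area A = πD²/4 = π(0.064)²/4 = 0.003217 m²; mean velocity V = Q/A = 0.0165/0.003217 = 5.129 m/s.
Reynolds number Re = ρVD/μ = 986 · 5.129 · 0.064 / 0.000907 = 3.568e+05.
Re > 4000 → turbulent. Relative roughness ε/D = 0.00131/0.064 = 0.0205. Haaland: 1/√f = -1.8 log₁₀[(0.0205/3.7)^1.11 + 6.9/3.568e+05] = -1.8 log₁₀[0.00312 + 1.93e-05] = 4.505, so f = 0.04928.
Total minor-loss coefficient ΣK = 4·0.44 + 1·0.4 + 1·0.45 = 2.61.
ΔP = [f·L/D + ΣK]·(ρV²/2) = [0.04928·308/0.064 + 2.61]·(986·5.129²/2) = [237.1 + 2.61]·1.297e+04 = 3.109e+06 Pa.
ΔP = 3.109e+06 Pa = 3110 kPa.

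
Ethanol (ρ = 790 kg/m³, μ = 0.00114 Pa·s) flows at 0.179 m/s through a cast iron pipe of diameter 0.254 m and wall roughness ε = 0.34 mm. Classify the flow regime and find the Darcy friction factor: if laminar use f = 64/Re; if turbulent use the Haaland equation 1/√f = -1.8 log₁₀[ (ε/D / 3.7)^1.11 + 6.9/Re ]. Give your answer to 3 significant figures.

Re = ρVD/μ = 790·0.179·0.254/0.00114 = 3.151e+04.
Re > 4000 → turbulent. ε/D = 0.00034/0.254 = 0.00134; Haaland: 1/√f = -1.8 log₁₀[0.000151 + 0.000219] = 6.177, so f = 0.02621.

f ≈ 0.0262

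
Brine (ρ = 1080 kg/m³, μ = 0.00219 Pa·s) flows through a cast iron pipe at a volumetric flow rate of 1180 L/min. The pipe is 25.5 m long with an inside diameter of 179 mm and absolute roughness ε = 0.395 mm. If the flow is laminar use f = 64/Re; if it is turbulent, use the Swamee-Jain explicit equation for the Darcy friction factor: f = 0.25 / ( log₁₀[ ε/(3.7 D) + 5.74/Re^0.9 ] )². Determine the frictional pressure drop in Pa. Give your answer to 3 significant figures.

ΔP ≈ 1250 Pa

Q = 1180 L/min = 1180/60000 = 0.01967 m³/s.
Cross-sectional area A = πD²/4 = π(0.179)²/4 = 0.02516 m²; mean velocity V = Q/A = 0.01967/0.02516 = 0.7815 m/s.
Reynolds number Re = ρVD/μ = 1080 · 0.7815 · 0.179 / 0.00219 = 6.899e+04.
Re > 4000 → turbulent. Relative roughness ε/D = 0.000395/0.179 = 0.00221. Swamee-Jain: f = 0.25/(log₁₀[0.00221/3.7 + 5.74/6.899e+04^0.9])² = 0.25/(log₁₀[0.000596 + 0.000254])² = 0.25/(-3.071)² = 0.02651.
Darcy-Weisbach: ΔP = f(L/D)(ρV²/2) = 0.02651·(25.5/0.179)·(1080·0.7815²/2) = 0.02651·142.5·329.8 = 1246 Pa.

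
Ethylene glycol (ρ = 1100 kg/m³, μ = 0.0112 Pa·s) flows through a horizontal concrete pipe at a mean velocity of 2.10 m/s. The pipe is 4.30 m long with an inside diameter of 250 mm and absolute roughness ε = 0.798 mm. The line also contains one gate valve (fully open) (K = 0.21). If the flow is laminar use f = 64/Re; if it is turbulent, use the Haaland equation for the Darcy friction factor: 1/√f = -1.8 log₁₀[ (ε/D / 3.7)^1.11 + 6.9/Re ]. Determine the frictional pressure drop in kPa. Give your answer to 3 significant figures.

Reynolds number Re = ρVD/μ = 1100 · 2.1 · 0.25 / 0.0112 = 5.156e+04.
Re > 4000 → turbulent. Relative roughness ε/D = 0.000798/0.25 = 0.00319. Haaland: 1/√f = -1.8 log₁₀[(0.00319/3.7)^1.11 + 6.9/5.156e+04] = -1.8 log₁₀[0.000397 + 0.000134] = 5.895, so f = 0.02878.
Total minor-loss coefficient ΣK = 1·0.21 = 0.21.
ΔP = [f·L/D + ΣK]·(ρV²/2) = [0.02878·4.3/0.25 + 0.21]·(1100·2.1²/2) = [0.4949 + 0.21]·2426 = 1710 Pa.
ΔP = 1710 Pa = 1.71 kPa.

ΔP ≈ 1.71 kPa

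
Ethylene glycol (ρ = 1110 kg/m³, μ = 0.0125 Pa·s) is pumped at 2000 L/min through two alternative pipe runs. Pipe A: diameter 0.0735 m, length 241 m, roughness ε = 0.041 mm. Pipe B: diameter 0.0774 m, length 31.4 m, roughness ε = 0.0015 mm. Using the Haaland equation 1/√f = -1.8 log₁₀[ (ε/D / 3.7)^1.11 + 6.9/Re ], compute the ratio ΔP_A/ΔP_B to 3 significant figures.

Pipe A: V = Q/A = 0.03333/0.004243 = 7.856 m/s; Re = 5.128e+04; ε/D = 0.000558; Haaland → f = 0.02234; ΔP_A = f(L/D)(ρV²/2) = 2.509e+06 Pa.
Pipe B: V = Q/A = 0.03333/0.004705 = 7.084 m/s; Re = 4.869e+04; ε/D = 1.94e-05; Haaland → f = 0.02088; ΔP_B = f(L/D)(ρV²/2) = 2.36e+05 Pa.
ΔP_A/ΔP_B = 2.509e+06/2.36e+05 = 10.6.

ΔP_A/ΔP_B ≈ 10.6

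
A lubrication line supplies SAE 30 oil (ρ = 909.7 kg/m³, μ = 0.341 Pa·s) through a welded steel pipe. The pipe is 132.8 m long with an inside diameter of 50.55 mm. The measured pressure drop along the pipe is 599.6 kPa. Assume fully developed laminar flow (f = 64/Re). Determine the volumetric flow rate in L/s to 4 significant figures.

Q ≈ 2.122 L/s

For laminar flow, f = 64/Re with Re = ρVD/μ, so Darcy-Weisbach reduces to ΔP = 32μLV/D². Solving for V: V = ΔP·D²/(32μL) = 5.996e+05·(0.05055)²/(32·0.341·132.8) = 1.057 m/s.
Check: Re = ρVD/μ = 909.7·1.057·0.05055/0.341 = 142.6 < 2300, so the laminar assumption holds.
Q = V·A = 1.057·(π/4·0.05055²) = 0.002122 m³/s = 2.122 L/s.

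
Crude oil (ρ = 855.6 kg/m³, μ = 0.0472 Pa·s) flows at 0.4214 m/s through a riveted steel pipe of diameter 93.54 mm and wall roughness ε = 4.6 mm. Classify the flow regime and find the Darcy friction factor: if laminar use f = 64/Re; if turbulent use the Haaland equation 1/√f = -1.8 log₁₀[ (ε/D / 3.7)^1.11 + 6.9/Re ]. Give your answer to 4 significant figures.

Re = ρVD/μ = 855.6·0.4214·0.09354/0.0472 = 714.5.
Re < 2300 → laminar, so f = 64/Re = 0.08957 (roughness is irrelevant in laminar flow).

f ≈ 0.08957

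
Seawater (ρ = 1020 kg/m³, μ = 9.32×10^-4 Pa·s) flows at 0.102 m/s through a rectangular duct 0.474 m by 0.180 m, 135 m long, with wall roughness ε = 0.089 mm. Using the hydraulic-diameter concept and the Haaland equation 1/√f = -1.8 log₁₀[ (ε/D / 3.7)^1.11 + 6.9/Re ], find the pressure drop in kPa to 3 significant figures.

ΔP ≈ 0.0665 kPa

Hydraulic diameter D_h = 4A/P = 4·(0.474·0.18)/(2·(0.474+0.18)) = 0.3413/1.308 = 0.2609 m.
Re = ρVD_h/μ = 1020·0.102·0.2609/0.000932 = 2.913e+04.
ε/D_h = 8.9e-05/0.2609 = 0.000341; Haaland gives 1/√f = -1.8 log₁₀[3.32e-05+0.000237] = 6.423, so f = 0.02424.
ΔP = f(L/D_h)(ρV²/2) = 0.02424·135/0.2609·5.306 = 66.54 Pa.
ΔP = 0.0665 kPa.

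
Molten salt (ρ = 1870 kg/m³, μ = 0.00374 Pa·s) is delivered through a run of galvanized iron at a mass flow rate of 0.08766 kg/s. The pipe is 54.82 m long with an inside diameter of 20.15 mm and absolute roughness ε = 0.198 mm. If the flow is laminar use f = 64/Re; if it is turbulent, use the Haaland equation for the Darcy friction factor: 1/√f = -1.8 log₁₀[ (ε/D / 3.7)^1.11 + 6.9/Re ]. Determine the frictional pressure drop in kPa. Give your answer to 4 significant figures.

A = πD²/4 = π(0.02015)²/4 = 0.0003189 m²; mean velocity V = ṁ/(ρA) = 0.08766/(1870 · 0.0003189) = 0.147 m/s.
Reynolds number Re = ρVD/μ = 1870 · 0.147 · 0.02015 / 0.00374 = 1481.
Re < 2300 → laminar flow, so f = 64/Re = 64/1481 = 0.04321 (the turbulent correlation is not needed).
Darcy-Weisbach: ΔP = f(L/D)(ρV²/2) = 0.04321·(54.82/0.02015)·(1870·0.147²/2) = 0.04321·2721·20.2 = 2375 Pa.
ΔP = 2375 Pa = 2.375 kPa.

ΔP ≈ 2.375 kPa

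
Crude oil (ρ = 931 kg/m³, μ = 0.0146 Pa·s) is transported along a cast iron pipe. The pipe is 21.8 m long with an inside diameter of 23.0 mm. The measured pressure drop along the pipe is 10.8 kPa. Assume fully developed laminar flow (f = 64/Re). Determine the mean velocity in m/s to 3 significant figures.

For laminar flow, f = 64/Re with Re = ρVD/μ, so Darcy-Weisbach reduces to ΔP = 32μLV/D². Solving for V: V = ΔP·D²/(32μL) = 1.08e+04·(0.023)²/(32·0.0146·21.8) = 0.5609 m/s.
Check: Re = ρVD/μ = 931·0.5609·0.023/0.0146 = 822.7 < 2300, so the laminar assumption holds.

V ≈ 0.561 m/s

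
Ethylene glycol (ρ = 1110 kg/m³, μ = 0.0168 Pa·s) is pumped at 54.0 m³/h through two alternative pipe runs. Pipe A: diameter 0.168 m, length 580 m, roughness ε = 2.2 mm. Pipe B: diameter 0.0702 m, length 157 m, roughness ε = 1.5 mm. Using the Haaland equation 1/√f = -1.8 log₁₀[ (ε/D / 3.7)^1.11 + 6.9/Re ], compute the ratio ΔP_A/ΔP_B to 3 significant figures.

Pipe A: V = Q/A = 0.015/0.02217 = 0.6767 m/s; Re = 7511; ε/D = 0.0131; Haaland → f = 0.04748; ΔP_A = f(L/D)(ρV²/2) = 4.166e+04 Pa.
Pipe B: V = Q/A = 0.015/0.00387 = 3.875 m/s; Re = 1.798e+04; ε/D = 0.0214; Haaland → f = 0.05199; ΔP_B = f(L/D)(ρV²/2) = 9.692e+05 Pa.
ΔP_A/ΔP_B = 4.166e+04/9.692e+05 = 0.0430.

ΔP_A/ΔP_B ≈ 0.0430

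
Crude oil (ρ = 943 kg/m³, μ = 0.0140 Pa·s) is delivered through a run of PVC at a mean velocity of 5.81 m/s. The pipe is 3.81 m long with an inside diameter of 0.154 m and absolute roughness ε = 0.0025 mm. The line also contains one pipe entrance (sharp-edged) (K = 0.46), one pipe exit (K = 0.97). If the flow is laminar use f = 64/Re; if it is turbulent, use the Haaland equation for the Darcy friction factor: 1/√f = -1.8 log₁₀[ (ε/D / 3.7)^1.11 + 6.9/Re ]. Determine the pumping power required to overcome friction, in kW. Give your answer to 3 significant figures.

Reynolds number Re = ρVD/μ = 943 · 5.81 · 0.154 / 0.014 = 6.027e+04.
Re > 4000 → turbulent. Relative roughness ε/D = 2.5e-06/0.154 = 1.62e-05. Haaland: 1/√f = -1.8 log₁₀[(1.62e-05/3.7)^1.11 + 6.9/6.027e+04] = -1.8 log₁₀[1.13e-06 + 0.000114] = 7.087, so f = 0.01991.
Total minor-loss coefficient ΣK = 1·0.46 + 1·0.97 = 1.43.
ΔP = [f·L/D + ΣK]·(ρV²/2) = [0.01991·3.81/0.154 + 1.43]·(943·5.81²/2) = [0.4926 + 1.43]·1.592e+04 = 3.06e+04 Pa.
Q = V·A = 5.81·0.01863 = 0.1082 m³/s.
Pumping power P = QΔP = 0.1082·3.06e+04 = 3312 W = 3.31 kW.

P ≈ 3.31 kW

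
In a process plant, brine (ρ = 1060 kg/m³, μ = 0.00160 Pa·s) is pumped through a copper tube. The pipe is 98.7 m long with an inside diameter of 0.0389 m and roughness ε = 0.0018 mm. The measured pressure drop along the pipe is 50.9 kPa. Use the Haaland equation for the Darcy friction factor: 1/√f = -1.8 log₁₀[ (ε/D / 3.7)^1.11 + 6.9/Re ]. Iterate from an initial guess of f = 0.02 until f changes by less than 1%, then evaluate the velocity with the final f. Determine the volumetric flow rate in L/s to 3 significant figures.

Rearranging Darcy-Weisbach: V = √(2·ΔP·D/(f·L·ρ)). With ε/D = 1.8e-06/0.0389 = 4.63e-05, iterate starting from f = 0.02:
  f = 0.02 → V = √(2·5.09e+04·0.0389/(0.02·98.7·1060)) = 1.376 m/s; Re = ρVD/μ = 3.545e+04; f → 0.02251
  f = 0.02251 → V = 1.297 m/s; Re = 3.342e+04; f → 0.02282
  f = 0.02282 → V = 1.288 m/s; Re = 3.319e+04; f → 0.02286
Converged (Δf/f < 1%). With the final f = 0.02286: V = √(2·5.09e+04·0.0389/(0.02286·98.7·1060)) = 1.287 m/s.
Q = V·A = 1.287·(π/4·0.0389²) = 0.001529 m³/s = 1.53 L/s.

Q ≈ 1.53 L/s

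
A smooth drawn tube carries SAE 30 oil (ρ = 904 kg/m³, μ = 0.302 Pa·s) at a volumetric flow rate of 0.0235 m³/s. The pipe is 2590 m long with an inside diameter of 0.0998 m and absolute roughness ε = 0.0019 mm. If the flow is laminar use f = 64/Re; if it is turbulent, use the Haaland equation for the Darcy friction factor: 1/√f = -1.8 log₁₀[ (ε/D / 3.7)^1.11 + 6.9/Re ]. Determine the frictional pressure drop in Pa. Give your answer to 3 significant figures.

ΔP ≈ 7.55×10^6 Pa

Cross-sectional area A = πD²/4 = π(0.0998)²/4 = 0.007823 m²; mean velocity V = Q/A = 0.0235/0.007823 = 3.004 m/s.
Reynolds number Re = ρVD/μ = 904 · 3.004 · 0.0998 / 0.302 = 897.4.
Re < 2300 → laminar flow, so f = 64/Re = 64/897.4 = 0.07131 (the turbulent correlation is not needed).
Darcy-Weisbach: ΔP = f(L/D)(ρV²/2) = 0.07131·(2590/0.0998)·(904·3.004²/2) = 0.07131·2.595e+04·4079 = 7.549e+06 Pa.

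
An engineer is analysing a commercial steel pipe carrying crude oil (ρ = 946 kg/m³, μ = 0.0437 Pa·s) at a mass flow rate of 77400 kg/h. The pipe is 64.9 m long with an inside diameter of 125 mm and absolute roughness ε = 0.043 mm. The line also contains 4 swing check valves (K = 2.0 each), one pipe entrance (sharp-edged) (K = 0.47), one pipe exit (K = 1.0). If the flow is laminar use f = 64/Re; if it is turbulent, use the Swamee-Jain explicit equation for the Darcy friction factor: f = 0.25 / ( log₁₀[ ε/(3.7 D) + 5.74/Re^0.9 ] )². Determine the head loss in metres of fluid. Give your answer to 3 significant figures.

h_f ≈ 5.13 m

ṁ = 77400 kg/h = 77400/3600 = 21.5 kg/s.
A = πD²/4 = π(0.125)²/4 = 0.01227 m²; mean velocity V = ṁ/(ρA) = 21.5/(946 · 0.01227) = 1.852 m/s.
Reynolds number Re = ρVD/μ = 946 · 1.852 · 0.125 / 0.0437 = 5011.
Re > 4000 → turbulent. Relative roughness ε/D = 4.3e-05/0.125 = 0.000344. Swamee-Jain: f = 0.25/(log₁₀[0.000344/3.7 + 5.74/5011^0.9])² = 0.25/(log₁₀[9.3e-05 + 0.00269])² = 0.25/(-2.556)² = 0.03826.
Total minor-loss coefficient ΣK = 4·2 + 1·0.47 + 1·1 = 9.47.
ΔP = [f·L/D + ΣK]·(ρV²/2) = [0.03826·64.9/0.125 + 9.47]·(946·1.852²/2) = [19.86 + 9.47]·1622 = 4.759e+04 Pa.
Head loss h_f = ΔP/(ρg) = 4.759e+04/(946·9.81) = 5.13 m.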